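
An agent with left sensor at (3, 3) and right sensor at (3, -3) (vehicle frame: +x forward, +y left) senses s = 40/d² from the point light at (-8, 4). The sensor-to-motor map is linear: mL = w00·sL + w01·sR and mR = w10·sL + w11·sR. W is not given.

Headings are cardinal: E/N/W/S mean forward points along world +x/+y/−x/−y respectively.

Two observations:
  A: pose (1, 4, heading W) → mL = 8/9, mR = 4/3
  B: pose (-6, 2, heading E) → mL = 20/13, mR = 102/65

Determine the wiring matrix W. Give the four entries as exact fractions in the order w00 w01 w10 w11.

obs A: pose=(1,4,W) → sL=8/9, sR=8/9, mL=8/9, mR=4/3
obs B: pose=(-6,2,E) → sL=20/13, sR=4/5, mL=20/13, mR=102/65
sensor matrix S = [[8/9, 8/9], [20/13, 4/5]]; det S = -128/195
solve [mL_A; mL_B] = S·[w00; w01] and [mR_A; mR_B] = S·[w10; w11]:
  w00 = 1, w01 = 0, w10 = 1/2, w11 = 1

1 0 1/2 1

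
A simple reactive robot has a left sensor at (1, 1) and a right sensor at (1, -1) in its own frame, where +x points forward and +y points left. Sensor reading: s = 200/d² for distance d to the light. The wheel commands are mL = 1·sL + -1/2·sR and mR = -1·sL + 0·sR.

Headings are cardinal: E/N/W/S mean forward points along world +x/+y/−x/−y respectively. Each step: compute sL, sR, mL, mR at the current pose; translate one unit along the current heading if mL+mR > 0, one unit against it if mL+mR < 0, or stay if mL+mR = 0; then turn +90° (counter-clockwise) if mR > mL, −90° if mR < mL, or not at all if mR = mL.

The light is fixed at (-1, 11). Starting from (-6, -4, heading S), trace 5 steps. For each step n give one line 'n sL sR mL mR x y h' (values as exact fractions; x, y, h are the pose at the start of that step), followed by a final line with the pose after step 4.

n=0: pose=(-6,-4,S); sL=25/34, sR=50/73; mL=975/2482, mR=-25/34; mL+mR=-25/73 → advance -1; mR−mL=-1400/1241 → turn -1·90°
n=1: pose=(-6,-3,W); sL=200/261, sR=40/41; mL=2980/10701, mR=-200/261; mL+mR=-20/41 → advance -1; mR−mL=-11180/10701 → turn -1·90°
n=2: pose=(-5,-3,N); sL=100/97, sR=100/89; mL=4050/8633, mR=-100/97; mL+mR=-50/89 → advance -1; mR−mL=-12950/8633 → turn -1·90°
n=3: pose=(-5,-4,E); sL=40/41, sR=40/53; mL=1300/2173, mR=-40/41; mL+mR=-20/53 → advance -1; mR−mL=-3420/2173 → turn -1·90°
n=4: pose=(-6,-4,S); sL=25/34, sR=50/73; mL=975/2482, mR=-25/34; mL+mR=-25/73 → advance -1; mR−mL=-1400/1241 → turn -1·90°

0 25/34 50/73 975/2482 -25/34 -6 -4 S
1 200/261 40/41 2980/10701 -200/261 -6 -3 W
2 100/97 100/89 4050/8633 -100/97 -5 -3 N
3 40/41 40/53 1300/2173 -40/41 -5 -4 E
4 25/34 50/73 975/2482 -25/34 -6 -4 S
final -6 -3 W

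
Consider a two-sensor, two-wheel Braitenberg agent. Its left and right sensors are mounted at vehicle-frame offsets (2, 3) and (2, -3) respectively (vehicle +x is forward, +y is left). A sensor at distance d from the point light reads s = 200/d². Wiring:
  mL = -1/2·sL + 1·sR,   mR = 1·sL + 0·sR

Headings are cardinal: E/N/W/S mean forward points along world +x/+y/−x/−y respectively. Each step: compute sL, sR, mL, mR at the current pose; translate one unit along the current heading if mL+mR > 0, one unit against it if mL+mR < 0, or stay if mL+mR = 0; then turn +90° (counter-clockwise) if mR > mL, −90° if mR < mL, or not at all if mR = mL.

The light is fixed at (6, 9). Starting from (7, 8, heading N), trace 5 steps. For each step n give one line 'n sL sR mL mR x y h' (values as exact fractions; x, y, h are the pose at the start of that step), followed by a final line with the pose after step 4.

n=0: pose=(7,8,N); sL=40, sR=200/17; mL=-140/17, mR=40; mL+mR=540/17 → advance +1; mR−mL=820/17 → turn +1·90°
n=1: pose=(7,9,W); sL=20, sR=20; mL=10, mR=20; mL+mR=30 → advance +1; mR−mL=10 → turn +1·90°
n=2: pose=(6,9,S); sL=200/13, sR=200/13; mL=100/13, mR=200/13; mL+mR=300/13 → advance +1; mR−mL=100/13 → turn +1·90°
n=3: pose=(6,8,E); sL=25, sR=10; mL=-5/2, mR=25; mL+mR=45/2 → advance +1; mR−mL=55/2 → turn +1·90°
n=4: pose=(7,8,N); sL=40, sR=200/17; mL=-140/17, mR=40; mL+mR=540/17 → advance +1; mR−mL=820/17 → turn +1·90°

0 40 200/17 -140/17 40 7 8 N
1 20 20 10 20 7 9 W
2 200/13 200/13 100/13 200/13 6 9 S
3 25 10 -5/2 25 6 8 E
4 40 200/17 -140/17 40 7 8 N
final 7 9 W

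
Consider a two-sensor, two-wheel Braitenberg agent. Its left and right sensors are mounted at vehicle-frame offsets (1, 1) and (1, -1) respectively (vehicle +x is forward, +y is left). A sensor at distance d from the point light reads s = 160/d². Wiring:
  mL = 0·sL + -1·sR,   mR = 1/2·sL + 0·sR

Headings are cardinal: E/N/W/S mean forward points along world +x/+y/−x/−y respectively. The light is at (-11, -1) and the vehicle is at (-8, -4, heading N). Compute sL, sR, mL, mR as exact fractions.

left sensor world pos  = (-9, -3); dL² = 8
right sensor world pos = (-7, -3); dR² = 20
sL = 160/8 = 20
sR = 160/20 = 8
mL = 0·sL + -1·sR = -8
mR = 1/2·sL + 0·sR = 10

20 8 -8 10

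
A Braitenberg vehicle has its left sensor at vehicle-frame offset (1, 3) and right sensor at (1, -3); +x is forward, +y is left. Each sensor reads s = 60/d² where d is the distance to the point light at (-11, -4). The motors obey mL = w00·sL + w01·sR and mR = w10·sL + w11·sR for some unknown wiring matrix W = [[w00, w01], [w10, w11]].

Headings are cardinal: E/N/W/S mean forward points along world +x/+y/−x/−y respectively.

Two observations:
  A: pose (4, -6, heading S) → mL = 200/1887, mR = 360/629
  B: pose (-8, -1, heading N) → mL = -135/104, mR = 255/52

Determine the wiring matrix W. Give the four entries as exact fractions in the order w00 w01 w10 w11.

obs A: pose=(4,-6,S) → sL=20/111, sR=20/51, mL=200/1887, mR=360/629
obs B: pose=(-8,-1,N) → sL=15/4, sR=15/13, mL=-135/104, mR=255/52
sensor matrix S = [[20/111, 20/51], [15/4, 15/13]]; det S = -10325/8177
solve [mL_A; mL_B] = S·[w00; w01] and [mR_A; mR_B] = S·[w10; w11]:
  w00 = -1/2, w01 = 1/2, w10 = 1, w11 = 1

-1/2 1/2 1 1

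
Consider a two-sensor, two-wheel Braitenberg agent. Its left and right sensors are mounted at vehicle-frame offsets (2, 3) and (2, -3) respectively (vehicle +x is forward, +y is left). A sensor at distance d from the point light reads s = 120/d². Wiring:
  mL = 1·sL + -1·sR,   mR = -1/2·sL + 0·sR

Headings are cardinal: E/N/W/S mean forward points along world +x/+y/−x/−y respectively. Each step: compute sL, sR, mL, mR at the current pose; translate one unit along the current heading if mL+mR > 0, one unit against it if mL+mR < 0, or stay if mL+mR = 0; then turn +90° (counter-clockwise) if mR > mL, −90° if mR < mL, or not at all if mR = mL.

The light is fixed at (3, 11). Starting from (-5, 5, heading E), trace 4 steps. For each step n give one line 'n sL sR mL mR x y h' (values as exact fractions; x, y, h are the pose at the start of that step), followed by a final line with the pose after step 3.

0 8/3 40/39 64/39 -4/3 -5 5 E
1 3/2 30/41 63/82 -3/4 -4 5 S
2 120/181 120/97 -10080/17557 -60/181 -4 4 W
3 4/3 20/27 16/27 -2/3 -3 4 S
final -3 5 W

n=0: pose=(-5,5,E); sL=8/3, sR=40/39; mL=64/39, mR=-4/3; mL+mR=4/13 → advance +1; mR−mL=-116/39 → turn -1·90°
n=1: pose=(-4,5,S); sL=3/2, sR=30/41; mL=63/82, mR=-3/4; mL+mR=3/164 → advance +1; mR−mL=-249/164 → turn -1·90°
n=2: pose=(-4,4,W); sL=120/181, sR=120/97; mL=-10080/17557, mR=-60/181; mL+mR=-15900/17557 → advance -1; mR−mL=4260/17557 → turn +1·90°
n=3: pose=(-3,4,S); sL=4/3, sR=20/27; mL=16/27, mR=-2/3; mL+mR=-2/27 → advance -1; mR−mL=-34/27 → turn -1·90°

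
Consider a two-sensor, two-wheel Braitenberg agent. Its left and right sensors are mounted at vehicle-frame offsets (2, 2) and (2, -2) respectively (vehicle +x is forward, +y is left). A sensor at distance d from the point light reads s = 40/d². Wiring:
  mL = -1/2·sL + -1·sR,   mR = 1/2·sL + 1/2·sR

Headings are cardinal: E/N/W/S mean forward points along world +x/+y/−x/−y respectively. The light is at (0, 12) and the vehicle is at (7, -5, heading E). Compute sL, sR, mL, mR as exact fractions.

left sensor world pos  = (9, -3); dL² = 306
right sensor world pos = (9, -7); dR² = 442
sL = 40/306 = 20/153
sR = 40/442 = 20/221
mL = -1/2·sL + -1·sR = -310/1989
mR = 1/2·sL + 1/2·sR = 220/1989

20/153 20/221 -310/1989 220/1989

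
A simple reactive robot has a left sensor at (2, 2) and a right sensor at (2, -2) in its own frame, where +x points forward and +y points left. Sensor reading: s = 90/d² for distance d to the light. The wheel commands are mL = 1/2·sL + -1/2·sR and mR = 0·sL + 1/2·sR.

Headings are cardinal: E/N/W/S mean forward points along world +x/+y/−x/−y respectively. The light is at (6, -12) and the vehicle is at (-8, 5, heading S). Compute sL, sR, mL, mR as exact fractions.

left sensor world pos  = (-6, 3); dL² = 369
right sensor world pos = (-10, 3); dR² = 481
sL = 90/369 = 10/41
sR = 90/481 = 90/481
mL = 1/2·sL + -1/2·sR = 560/19721
mR = 0·sL + 1/2·sR = 45/481

10/41 90/481 560/19721 45/481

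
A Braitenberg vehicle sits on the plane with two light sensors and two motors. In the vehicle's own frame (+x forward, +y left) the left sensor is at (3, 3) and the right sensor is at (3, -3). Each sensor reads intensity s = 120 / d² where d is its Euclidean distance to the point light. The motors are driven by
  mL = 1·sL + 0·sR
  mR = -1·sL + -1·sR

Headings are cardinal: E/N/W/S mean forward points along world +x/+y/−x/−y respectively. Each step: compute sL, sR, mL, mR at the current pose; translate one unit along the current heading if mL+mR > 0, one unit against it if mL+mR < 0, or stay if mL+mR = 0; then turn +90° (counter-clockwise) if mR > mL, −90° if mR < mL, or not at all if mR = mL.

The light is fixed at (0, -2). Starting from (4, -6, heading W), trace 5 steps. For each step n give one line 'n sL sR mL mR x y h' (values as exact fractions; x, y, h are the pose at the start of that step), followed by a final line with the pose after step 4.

0 12/5 60 12/5 -312/5 4 -6 W
1 24 24/13 24 -336/13 5 -6 N
2 30/17 15/16 30/17 -735/272 5 -7 E
3 120/113 24/13 120/113 -4272/1469 4 -7 S
4 12/5 60 12/5 -312/5 4 -6 W
final 5 -6 N

n=0: pose=(4,-6,W); sL=12/5, sR=60; mL=12/5, mR=-312/5; mL+mR=-60 → advance -1; mR−mL=-324/5 → turn -1·90°
n=1: pose=(5,-6,N); sL=24, sR=24/13; mL=24, mR=-336/13; mL+mR=-24/13 → advance -1; mR−mL=-648/13 → turn -1·90°
n=2: pose=(5,-7,E); sL=30/17, sR=15/16; mL=30/17, mR=-735/272; mL+mR=-15/16 → advance -1; mR−mL=-1215/272 → turn -1·90°
n=3: pose=(4,-7,S); sL=120/113, sR=24/13; mL=120/113, mR=-4272/1469; mL+mR=-24/13 → advance -1; mR−mL=-5832/1469 → turn -1·90°
n=4: pose=(4,-6,W); sL=12/5, sR=60; mL=12/5, mR=-312/5; mL+mR=-60 → advance -1; mR−mL=-324/5 → turn -1·90°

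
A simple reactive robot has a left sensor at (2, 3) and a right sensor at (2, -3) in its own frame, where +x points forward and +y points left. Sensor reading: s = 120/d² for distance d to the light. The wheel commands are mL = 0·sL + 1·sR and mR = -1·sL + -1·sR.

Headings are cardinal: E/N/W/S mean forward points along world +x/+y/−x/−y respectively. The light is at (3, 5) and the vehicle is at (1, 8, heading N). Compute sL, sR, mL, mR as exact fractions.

left sensor world pos  = (-2, 10); dL² = 50
right sensor world pos = (4, 10); dR² = 26
sL = 120/50 = 12/5
sR = 120/26 = 60/13
mL = 0·sL + 1·sR = 60/13
mR = -1·sL + -1·sR = -456/65

12/5 60/13 60/13 -456/65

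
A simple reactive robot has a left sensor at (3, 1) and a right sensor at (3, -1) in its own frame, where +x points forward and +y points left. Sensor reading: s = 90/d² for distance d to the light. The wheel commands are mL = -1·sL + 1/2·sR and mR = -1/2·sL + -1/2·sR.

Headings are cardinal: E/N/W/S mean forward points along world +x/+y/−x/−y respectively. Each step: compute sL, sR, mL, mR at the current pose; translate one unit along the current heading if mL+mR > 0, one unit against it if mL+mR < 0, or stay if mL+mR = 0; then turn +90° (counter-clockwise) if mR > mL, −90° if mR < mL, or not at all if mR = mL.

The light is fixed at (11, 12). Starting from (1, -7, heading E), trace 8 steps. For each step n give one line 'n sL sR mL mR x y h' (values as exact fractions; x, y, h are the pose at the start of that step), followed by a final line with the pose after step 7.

0 90/373 90/449 -23625/167477 -36990/167477 1 -7 E
1 45/292 45/314 -945/11461 -13635/91688 0 -7 S
2 90/557 18/97 -3717/54029 -9378/54029 0 -6 W
3 45/173 5/17 -665/5882 -815/2941 1 -6 N
4 90/373 90/449 -23625/167477 -36990/167477 1 -7 E
5 45/292 45/314 -945/11461 -13635/91688 0 -7 S
6 90/557 18/97 -3717/54029 -9378/54029 0 -6 W
7 45/173 5/17 -665/5882 -815/2941 1 -6 N
final 1 -7 E

n=0: pose=(1,-7,E); sL=90/373, sR=90/449; mL=-23625/167477, mR=-36990/167477; mL+mR=-135/373 → advance -1; mR−mL=-13365/167477 → turn -1·90°
n=1: pose=(0,-7,S); sL=45/292, sR=45/314; mL=-945/11461, mR=-13635/91688; mL+mR=-135/584 → advance -1; mR−mL=-6075/91688 → turn -1·90°
n=2: pose=(0,-6,W); sL=90/557, sR=18/97; mL=-3717/54029, mR=-9378/54029; mL+mR=-135/557 → advance -1; mR−mL=-5661/54029 → turn -1·90°
n=3: pose=(1,-6,N); sL=45/173, sR=5/17; mL=-665/5882, mR=-815/2941; mL+mR=-135/346 → advance -1; mR−mL=-965/5882 → turn -1·90°
n=4: pose=(1,-7,E); sL=90/373, sR=90/449; mL=-23625/167477, mR=-36990/167477; mL+mR=-135/373 → advance -1; mR−mL=-13365/167477 → turn -1·90°
n=5: pose=(0,-7,S); sL=45/292, sR=45/314; mL=-945/11461, mR=-13635/91688; mL+mR=-135/584 → advance -1; mR−mL=-6075/91688 → turn -1·90°
n=6: pose=(0,-6,W); sL=90/557, sR=18/97; mL=-3717/54029, mR=-9378/54029; mL+mR=-135/557 → advance -1; mR−mL=-5661/54029 → turn -1·90°
n=7: pose=(1,-6,N); sL=45/173, sR=5/17; mL=-665/5882, mR=-815/2941; mL+mR=-135/346 → advance -1; mR−mL=-965/5882 → turn -1·90°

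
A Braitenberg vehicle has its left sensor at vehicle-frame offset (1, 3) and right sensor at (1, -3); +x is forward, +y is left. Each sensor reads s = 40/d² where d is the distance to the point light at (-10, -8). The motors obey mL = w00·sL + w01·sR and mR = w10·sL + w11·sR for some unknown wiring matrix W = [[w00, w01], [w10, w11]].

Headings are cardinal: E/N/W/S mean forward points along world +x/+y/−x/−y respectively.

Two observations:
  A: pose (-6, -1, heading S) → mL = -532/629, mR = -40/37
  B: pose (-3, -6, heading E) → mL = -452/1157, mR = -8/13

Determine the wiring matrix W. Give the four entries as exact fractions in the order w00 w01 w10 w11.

1/2 -1 0 -1

obs A: pose=(-6,-1,S) → sL=8/17, sR=40/37, mL=-532/629, mR=-40/37
obs B: pose=(-3,-6,E) → sL=40/89, sR=8/13, mL=-452/1157, mR=-8/13
sensor matrix S = [[8/17, 40/37], [40/89, 8/13]]; det S = -142848/727753
solve [mL_A; mL_B] = S·[w00; w01] and [mR_A; mR_B] = S·[w10; w11]:
  w00 = 1/2, w01 = -1, w10 = 0, w11 = -1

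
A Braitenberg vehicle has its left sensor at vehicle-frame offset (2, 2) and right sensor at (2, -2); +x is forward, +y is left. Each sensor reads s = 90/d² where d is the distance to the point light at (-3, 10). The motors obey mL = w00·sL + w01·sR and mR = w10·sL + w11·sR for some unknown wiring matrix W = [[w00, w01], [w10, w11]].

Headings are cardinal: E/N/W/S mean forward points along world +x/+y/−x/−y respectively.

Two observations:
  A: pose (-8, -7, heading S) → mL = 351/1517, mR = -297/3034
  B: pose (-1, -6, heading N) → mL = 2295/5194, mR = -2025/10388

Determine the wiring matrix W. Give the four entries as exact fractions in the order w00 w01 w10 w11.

1/2 1/2 1/2 -1

obs A: pose=(-8,-7,S) → sL=9/37, sR=9/41, mL=351/1517, mR=-297/3034
obs B: pose=(-1,-6,N) → sL=45/98, sR=45/106, mL=2295/5194, mR=-2025/10388
sensor matrix S = [[9/37, 9/41], [45/98, 45/106]]; det S = 9720/3939649
solve [mL_A; mL_B] = S·[w00; w01] and [mR_A; mR_B] = S·[w10; w11]:
  w00 = 1/2, w01 = 1/2, w10 = 1/2, w11 = -1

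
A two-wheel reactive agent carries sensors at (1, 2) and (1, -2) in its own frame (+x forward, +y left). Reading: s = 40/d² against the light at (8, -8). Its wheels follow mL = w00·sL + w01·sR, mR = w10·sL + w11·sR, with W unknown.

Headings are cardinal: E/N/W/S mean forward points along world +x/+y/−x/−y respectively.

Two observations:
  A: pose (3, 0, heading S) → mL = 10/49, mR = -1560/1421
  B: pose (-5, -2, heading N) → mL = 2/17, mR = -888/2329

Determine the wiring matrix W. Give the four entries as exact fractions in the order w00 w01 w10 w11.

0 1/2 -1 -1

obs A: pose=(3,0,S) → sL=20/29, sR=20/49, mL=10/49, mR=-1560/1421
obs B: pose=(-5,-2,N) → sL=20/137, sR=4/17, mL=2/17, mR=-888/2329
sensor matrix S = [[20/29, 20/49], [20/137, 4/17]]; det S = 339840/3309509
solve [mL_A; mL_B] = S·[w00; w01] and [mR_A; mR_B] = S·[w10; w11]:
  w00 = 0, w01 = 1/2, w10 = -1, w11 = -1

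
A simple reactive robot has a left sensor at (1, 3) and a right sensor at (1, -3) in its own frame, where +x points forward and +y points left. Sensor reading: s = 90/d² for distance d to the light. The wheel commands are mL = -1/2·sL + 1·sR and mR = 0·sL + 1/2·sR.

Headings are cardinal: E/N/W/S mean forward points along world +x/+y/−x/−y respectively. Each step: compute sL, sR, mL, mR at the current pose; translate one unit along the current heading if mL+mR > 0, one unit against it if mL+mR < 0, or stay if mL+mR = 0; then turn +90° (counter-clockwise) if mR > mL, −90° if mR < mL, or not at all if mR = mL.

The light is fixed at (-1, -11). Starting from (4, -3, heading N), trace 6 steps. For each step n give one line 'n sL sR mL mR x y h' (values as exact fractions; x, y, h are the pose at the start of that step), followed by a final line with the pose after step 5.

n=0: pose=(4,-3,N); sL=18/17, sR=18/29; mL=45/493, mR=9/29; mL+mR=198/493 → advance +1; mR−mL=108/493 → turn +1·90°
n=1: pose=(4,-2,W); sL=45/26, sR=9/16; mL=-63/208, mR=9/32; mL+mR=-9/416 → advance -1; mR−mL=243/416 → turn +1·90°
n=2: pose=(5,-2,S); sL=18/29, sR=90/73; mL=1953/2117, mR=45/73; mL+mR=3258/2117 → advance +1; mR−mL=-648/2117 → turn -1·90°
n=3: pose=(5,-3,W); sL=9/5, sR=45/73; mL=-207/730, mR=45/146; mL+mR=9/365 → advance +1; mR−mL=216/365 → turn +1·90°
n=4: pose=(4,-3,S); sL=90/113, sR=90/53; mL=7785/5989, mR=45/53; mL+mR=12870/5989 → advance +1; mR−mL=-2700/5989 → turn -1·90°
n=5: pose=(4,-4,W); sL=45/16, sR=45/58; mL=-585/928, mR=45/116; mL+mR=-225/928 → advance -1; mR−mL=945/928 → turn +1·90°

0 18/17 18/29 45/493 9/29 4 -3 N
1 45/26 9/16 -63/208 9/32 4 -2 W
2 18/29 90/73 1953/2117 45/73 5 -2 S
3 9/5 45/73 -207/730 45/146 5 -3 W
4 90/113 90/53 7785/5989 45/53 4 -3 S
5 45/16 45/58 -585/928 45/116 4 -4 W
final 5 -4 S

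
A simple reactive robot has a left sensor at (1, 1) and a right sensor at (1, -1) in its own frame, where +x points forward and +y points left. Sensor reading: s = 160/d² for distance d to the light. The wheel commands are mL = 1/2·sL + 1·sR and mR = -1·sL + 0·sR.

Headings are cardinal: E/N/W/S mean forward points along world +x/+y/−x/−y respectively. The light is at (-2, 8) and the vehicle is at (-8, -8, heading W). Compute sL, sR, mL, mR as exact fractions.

left sensor world pos  = (-9, -9); dL² = 338
right sensor world pos = (-9, -7); dR² = 274
sL = 160/338 = 80/169
sR = 160/274 = 80/137
mL = 1/2·sL + 1·sR = 19000/23153
mR = -1·sL + 0·sR = -80/169

80/169 80/137 19000/23153 -80/169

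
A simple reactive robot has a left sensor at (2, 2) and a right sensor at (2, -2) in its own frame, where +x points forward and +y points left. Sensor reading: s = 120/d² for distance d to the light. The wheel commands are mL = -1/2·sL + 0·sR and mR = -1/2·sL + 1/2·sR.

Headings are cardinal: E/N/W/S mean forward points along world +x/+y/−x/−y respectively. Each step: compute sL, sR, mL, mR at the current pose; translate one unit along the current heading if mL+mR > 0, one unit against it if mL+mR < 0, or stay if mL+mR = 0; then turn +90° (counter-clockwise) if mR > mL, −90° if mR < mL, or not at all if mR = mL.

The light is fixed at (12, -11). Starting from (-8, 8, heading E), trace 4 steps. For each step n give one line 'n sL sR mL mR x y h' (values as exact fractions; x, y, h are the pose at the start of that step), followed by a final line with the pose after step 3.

n=0: pose=(-8,8,E); sL=8/51, sR=120/613; mL=-4/51, mR=608/31263; mL+mR=-1844/31263 → advance -1; mR−mL=60/613 → turn +1·90°
n=1: pose=(-9,8,N); sL=12/97, sR=60/401; mL=-6/97, mR=504/38897; mL+mR=-1902/38897 → advance -1; mR−mL=30/401 → turn +1·90°
n=2: pose=(-9,7,W); sL=24/157, sR=120/929; mL=-12/157, mR=-1728/145853; mL+mR=-12876/145853 → advance -1; mR−mL=60/929 → turn +1·90°
n=3: pose=(-8,7,S); sL=6/29, sR=6/37; mL=-3/29, mR=-24/1073; mL+mR=-135/1073 → advance -1; mR−mL=3/37 → turn +1·90°

0 8/51 120/613 -4/51 608/31263 -8 8 E
1 12/97 60/401 -6/97 504/38897 -9 8 N
2 24/157 120/929 -12/157 -1728/145853 -9 7 W
3 6/29 6/37 -3/29 -24/1073 -8 7 S
final -8 8 E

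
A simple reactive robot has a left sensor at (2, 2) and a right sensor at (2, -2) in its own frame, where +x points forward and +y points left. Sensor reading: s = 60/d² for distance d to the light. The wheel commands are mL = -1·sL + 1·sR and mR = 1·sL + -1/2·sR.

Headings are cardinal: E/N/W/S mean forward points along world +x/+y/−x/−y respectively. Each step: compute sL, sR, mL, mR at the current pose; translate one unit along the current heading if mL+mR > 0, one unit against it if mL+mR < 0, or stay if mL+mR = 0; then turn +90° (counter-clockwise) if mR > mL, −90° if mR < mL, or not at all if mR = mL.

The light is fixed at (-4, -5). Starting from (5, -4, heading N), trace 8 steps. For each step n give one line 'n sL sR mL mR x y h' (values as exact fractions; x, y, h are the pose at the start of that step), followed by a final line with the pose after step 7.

0 30/29 6/13 -216/377 303/377 5 -4 N
1 60/49 12/13 -192/637 486/637 5 -3 W
2 3/5 5/3 16/15 -7/30 4 -3 S
3 60/37 4/3 -32/111 106/111 4 -4 W
4 30/41 30/13 840/533 -225/533 3 -4 S
5 60/29 60/29 0 30/29 3 -5 W
6 15/17 3 36/17 -21/34 2 -5 S
7 12/5 60/17 96/85 54/85 2 -6 W
final 1 -6 N

n=0: pose=(5,-4,N); sL=30/29, sR=6/13; mL=-216/377, mR=303/377; mL+mR=3/13 → advance +1; mR−mL=519/377 → turn +1·90°
n=1: pose=(5,-3,W); sL=60/49, sR=12/13; mL=-192/637, mR=486/637; mL+mR=6/13 → advance +1; mR−mL=678/637 → turn +1·90°
n=2: pose=(4,-3,S); sL=3/5, sR=5/3; mL=16/15, mR=-7/30; mL+mR=5/6 → advance +1; mR−mL=-13/10 → turn -1·90°
n=3: pose=(4,-4,W); sL=60/37, sR=4/3; mL=-32/111, mR=106/111; mL+mR=2/3 → advance +1; mR−mL=46/37 → turn +1·90°
n=4: pose=(3,-4,S); sL=30/41, sR=30/13; mL=840/533, mR=-225/533; mL+mR=15/13 → advance +1; mR−mL=-1065/533 → turn -1·90°
n=5: pose=(3,-5,W); sL=60/29, sR=60/29; mL=0, mR=30/29; mL+mR=30/29 → advance +1; mR−mL=30/29 → turn +1·90°
n=6: pose=(2,-5,S); sL=15/17, sR=3; mL=36/17, mR=-21/34; mL+mR=3/2 → advance +1; mR−mL=-93/34 → turn -1·90°
n=7: pose=(2,-6,W); sL=12/5, sR=60/17; mL=96/85, mR=54/85; mL+mR=30/17 → advance +1; mR−mL=-42/85 → turn -1·90°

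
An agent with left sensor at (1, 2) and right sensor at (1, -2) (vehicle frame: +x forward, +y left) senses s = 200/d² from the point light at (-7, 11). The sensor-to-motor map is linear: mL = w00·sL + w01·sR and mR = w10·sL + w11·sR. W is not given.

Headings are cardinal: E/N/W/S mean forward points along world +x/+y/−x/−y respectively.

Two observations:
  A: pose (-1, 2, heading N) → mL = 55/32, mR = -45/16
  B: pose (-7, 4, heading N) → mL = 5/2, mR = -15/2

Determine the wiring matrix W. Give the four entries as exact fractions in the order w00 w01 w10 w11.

1 -1/2 -1/2 -1

obs A: pose=(-1,2,N) → sL=5/2, sR=25/16, mL=55/32, mR=-45/16
obs B: pose=(-7,4,N) → sL=5, sR=5, mL=5/2, mR=-15/2
sensor matrix S = [[5/2, 25/16], [5, 5]]; det S = 75/16
solve [mL_A; mL_B] = S·[w00; w01] and [mR_A; mR_B] = S·[w10; w11]:
  w00 = 1, w01 = -1/2, w10 = -1/2, w11 = -1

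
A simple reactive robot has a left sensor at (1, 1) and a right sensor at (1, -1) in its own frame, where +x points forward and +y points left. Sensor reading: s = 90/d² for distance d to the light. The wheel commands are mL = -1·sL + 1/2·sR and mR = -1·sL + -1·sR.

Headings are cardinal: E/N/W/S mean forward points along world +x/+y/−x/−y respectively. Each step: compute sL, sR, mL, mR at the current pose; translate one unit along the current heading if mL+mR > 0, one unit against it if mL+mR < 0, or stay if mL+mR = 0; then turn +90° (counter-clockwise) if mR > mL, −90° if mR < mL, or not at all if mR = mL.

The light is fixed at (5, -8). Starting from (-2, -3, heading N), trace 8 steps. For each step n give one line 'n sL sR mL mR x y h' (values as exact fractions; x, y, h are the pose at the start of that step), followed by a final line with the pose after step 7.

0 9/10 5/4 -11/40 -43/20 -2 -3 N
1 90/61 2 -29/61 -212/61 -2 -4 E
2 45/29 1 -61/58 -74/29 -3 -4 S
3 90/97 10/13 -685/1261 -2140/1261 -3 -3 W
4 9/10 5/4 -11/40 -43/20 -2 -3 N
5 90/61 2 -29/61 -212/61 -2 -4 E
6 45/29 1 -61/58 -74/29 -3 -4 S
7 90/97 10/13 -685/1261 -2140/1261 -3 -3 W
final -2 -3 N

n=0: pose=(-2,-3,N); sL=9/10, sR=5/4; mL=-11/40, mR=-43/20; mL+mR=-97/40 → advance -1; mR−mL=-15/8 → turn -1·90°
n=1: pose=(-2,-4,E); sL=90/61, sR=2; mL=-29/61, mR=-212/61; mL+mR=-241/61 → advance -1; mR−mL=-3 → turn -1·90°
n=2: pose=(-3,-4,S); sL=45/29, sR=1; mL=-61/58, mR=-74/29; mL+mR=-209/58 → advance -1; mR−mL=-3/2 → turn -1·90°
n=3: pose=(-3,-3,W); sL=90/97, sR=10/13; mL=-685/1261, mR=-2140/1261; mL+mR=-2825/1261 → advance -1; mR−mL=-15/13 → turn -1·90°
n=4: pose=(-2,-3,N); sL=9/10, sR=5/4; mL=-11/40, mR=-43/20; mL+mR=-97/40 → advance -1; mR−mL=-15/8 → turn -1·90°
n=5: pose=(-2,-4,E); sL=90/61, sR=2; mL=-29/61, mR=-212/61; mL+mR=-241/61 → advance -1; mR−mL=-3 → turn -1·90°
n=6: pose=(-3,-4,S); sL=45/29, sR=1; mL=-61/58, mR=-74/29; mL+mR=-209/58 → advance -1; mR−mL=-3/2 → turn -1·90°
n=7: pose=(-3,-3,W); sL=90/97, sR=10/13; mL=-685/1261, mR=-2140/1261; mL+mR=-2825/1261 → advance -1; mR−mL=-15/13 → turn -1·90°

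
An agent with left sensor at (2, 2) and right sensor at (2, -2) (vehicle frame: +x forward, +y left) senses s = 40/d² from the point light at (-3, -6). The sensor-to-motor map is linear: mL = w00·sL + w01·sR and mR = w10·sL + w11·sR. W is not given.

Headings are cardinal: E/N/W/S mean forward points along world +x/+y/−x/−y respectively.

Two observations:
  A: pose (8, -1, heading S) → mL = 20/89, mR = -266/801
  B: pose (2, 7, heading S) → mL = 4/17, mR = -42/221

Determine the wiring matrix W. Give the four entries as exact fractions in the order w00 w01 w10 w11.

obs A: pose=(8,-1,S) → sL=20/89, sR=4/9, mL=20/89, mR=-266/801
obs B: pose=(2,7,S) → sL=4/17, sR=4/13, mL=4/17, mR=-42/221
sensor matrix S = [[20/89, 4/9], [4/17, 4/13]]; det S = -6272/177021
solve [mL_A; mL_B] = S·[w00; w01] and [mR_A; mR_B] = S·[w10; w11]:
  w00 = 1, w01 = 0, w10 = 1/2, w11 = -1

1 0 1/2 -1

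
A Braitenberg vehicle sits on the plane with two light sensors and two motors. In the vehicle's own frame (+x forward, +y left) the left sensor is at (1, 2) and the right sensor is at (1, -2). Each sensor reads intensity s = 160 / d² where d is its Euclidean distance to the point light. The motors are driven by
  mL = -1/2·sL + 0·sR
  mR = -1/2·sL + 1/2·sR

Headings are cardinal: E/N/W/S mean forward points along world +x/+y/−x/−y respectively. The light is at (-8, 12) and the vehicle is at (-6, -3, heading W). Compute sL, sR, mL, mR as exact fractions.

left sensor world pos  = (-7, -5); dL² = 290
right sensor world pos = (-7, -1); dR² = 170
sL = 160/290 = 16/29
sR = 160/170 = 16/17
mL = -1/2·sL + 0·sR = -8/29
mR = -1/2·sL + 1/2·sR = 96/493

16/29 16/17 -8/29 96/493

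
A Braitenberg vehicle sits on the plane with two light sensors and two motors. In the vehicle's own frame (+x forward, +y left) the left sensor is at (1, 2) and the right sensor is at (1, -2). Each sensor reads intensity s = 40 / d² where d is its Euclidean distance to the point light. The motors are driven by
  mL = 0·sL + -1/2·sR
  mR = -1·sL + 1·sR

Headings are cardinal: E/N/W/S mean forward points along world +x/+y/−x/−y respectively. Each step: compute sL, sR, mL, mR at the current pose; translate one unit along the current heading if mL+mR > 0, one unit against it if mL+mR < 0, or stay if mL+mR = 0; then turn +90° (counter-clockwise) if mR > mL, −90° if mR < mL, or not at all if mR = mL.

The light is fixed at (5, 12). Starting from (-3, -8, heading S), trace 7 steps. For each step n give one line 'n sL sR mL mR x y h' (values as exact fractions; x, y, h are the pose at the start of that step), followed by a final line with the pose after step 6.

n=0: pose=(-3,-8,S); sL=40/477, sR=40/541; mL=-20/541, mR=-2560/258057; mL+mR=-12100/258057 → advance -1; mR−mL=6980/258057 → turn +1·90°
n=1: pose=(-3,-7,E); sL=20/169, sR=4/49; mL=-2/49, mR=-304/8281; mL+mR=-642/8281 → advance -1; mR−mL=34/8281 → turn +1·90°
n=2: pose=(-4,-7,N); sL=8/89, sR=40/373; mL=-20/373, mR=576/33197; mL+mR=-1204/33197 → advance -1; mR−mL=2356/33197 → turn +1·90°
n=3: pose=(-4,-8,W); sL=5/73, sR=5/53; mL=-5/106, mR=100/3869; mL+mR=-165/7738 → advance -1; mR−mL=565/7738 → turn +1·90°
n=4: pose=(-3,-8,S); sL=40/477, sR=40/541; mL=-20/541, mR=-2560/258057; mL+mR=-12100/258057 → advance -1; mR−mL=6980/258057 → turn +1·90°
n=5: pose=(-3,-7,E); sL=20/169, sR=4/49; mL=-2/49, mR=-304/8281; mL+mR=-642/8281 → advance -1; mR−mL=34/8281 → turn +1·90°
n=6: pose=(-4,-7,N); sL=8/89, sR=40/373; mL=-20/373, mR=576/33197; mL+mR=-1204/33197 → advance -1; mR−mL=2356/33197 → turn +1·90°

0 40/477 40/541 -20/541 -2560/258057 -3 -8 S
1 20/169 4/49 -2/49 -304/8281 -3 -7 E
2 8/89 40/373 -20/373 576/33197 -4 -7 N
3 5/73 5/53 -5/106 100/3869 -4 -8 W
4 40/477 40/541 -20/541 -2560/258057 -3 -8 S
5 20/169 4/49 -2/49 -304/8281 -3 -7 E
6 8/89 40/373 -20/373 576/33197 -4 -7 N
final -4 -8 W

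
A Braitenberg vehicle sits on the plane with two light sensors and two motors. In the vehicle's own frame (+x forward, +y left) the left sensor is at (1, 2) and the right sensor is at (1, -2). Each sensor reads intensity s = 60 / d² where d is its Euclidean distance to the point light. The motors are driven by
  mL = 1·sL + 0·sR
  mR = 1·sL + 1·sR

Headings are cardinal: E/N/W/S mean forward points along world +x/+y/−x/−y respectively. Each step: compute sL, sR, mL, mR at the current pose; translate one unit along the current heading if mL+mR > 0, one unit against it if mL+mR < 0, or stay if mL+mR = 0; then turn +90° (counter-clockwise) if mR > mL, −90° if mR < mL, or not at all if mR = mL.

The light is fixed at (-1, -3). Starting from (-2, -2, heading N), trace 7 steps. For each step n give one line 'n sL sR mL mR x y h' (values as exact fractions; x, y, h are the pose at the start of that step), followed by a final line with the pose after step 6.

0 60/13 12 60/13 216/13 -2 -2 N
1 15 3 15 18 -2 -1 W
2 60 60/17 60 1080/17 -3 -1 S
3 6 30 6 36 -3 -2 E
4 60/13 12 60/13 216/13 -2 -2 N
5 15 3 15 18 -2 -1 W
6 60 60/17 60 1080/17 -3 -1 S
final -3 -2 E

n=0: pose=(-2,-2,N); sL=60/13, sR=12; mL=60/13, mR=216/13; mL+mR=276/13 → advance +1; mR−mL=12 → turn +1·90°
n=1: pose=(-2,-1,W); sL=15, sR=3; mL=15, mR=18; mL+mR=33 → advance +1; mR−mL=3 → turn +1·90°
n=2: pose=(-3,-1,S); sL=60, sR=60/17; mL=60, mR=1080/17; mL+mR=2100/17 → advance +1; mR−mL=60/17 → turn +1·90°
n=3: pose=(-3,-2,E); sL=6, sR=30; mL=6, mR=36; mL+mR=42 → advance +1; mR−mL=30 → turn +1·90°
n=4: pose=(-2,-2,N); sL=60/13, sR=12; mL=60/13, mR=216/13; mL+mR=276/13 → advance +1; mR−mL=12 → turn +1·90°
n=5: pose=(-2,-1,W); sL=15, sR=3; mL=15, mR=18; mL+mR=33 → advance +1; mR−mL=3 → turn +1·90°
n=6: pose=(-3,-1,S); sL=60, sR=60/17; mL=60, mR=1080/17; mL+mR=2100/17 → advance +1; mR−mL=60/17 → turn +1·90°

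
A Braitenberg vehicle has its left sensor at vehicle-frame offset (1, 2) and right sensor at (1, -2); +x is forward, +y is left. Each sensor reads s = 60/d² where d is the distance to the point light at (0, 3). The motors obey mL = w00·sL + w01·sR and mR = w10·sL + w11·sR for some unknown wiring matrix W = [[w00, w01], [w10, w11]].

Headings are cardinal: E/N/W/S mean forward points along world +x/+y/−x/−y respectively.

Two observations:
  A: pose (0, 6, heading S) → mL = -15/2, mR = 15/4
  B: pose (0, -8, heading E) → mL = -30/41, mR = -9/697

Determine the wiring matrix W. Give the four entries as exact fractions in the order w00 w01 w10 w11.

obs A: pose=(0,6,S) → sL=15/2, sR=15/2, mL=-15/2, mR=15/4
obs B: pose=(0,-8,E) → sL=30/41, sR=6/17, mL=-30/41, mR=-9/697
sensor matrix S = [[15/2, 15/2], [30/41, 6/17]]; det S = -1980/697
solve [mL_A; mL_B] = S·[w00; w01] and [mR_A; mR_B] = S·[w10; w11]:
  w00 = -1, w01 = 0, w10 = -1/2, w11 = 1

-1 0 -1/2 1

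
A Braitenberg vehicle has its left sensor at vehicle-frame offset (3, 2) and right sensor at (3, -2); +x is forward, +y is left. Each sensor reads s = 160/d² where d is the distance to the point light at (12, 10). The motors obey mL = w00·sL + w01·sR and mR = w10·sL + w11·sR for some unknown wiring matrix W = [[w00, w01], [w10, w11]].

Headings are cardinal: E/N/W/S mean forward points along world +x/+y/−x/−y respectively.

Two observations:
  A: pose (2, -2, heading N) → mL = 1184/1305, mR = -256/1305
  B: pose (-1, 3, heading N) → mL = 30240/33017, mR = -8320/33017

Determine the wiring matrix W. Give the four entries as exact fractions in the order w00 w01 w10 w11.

obs A: pose=(2,-2,N) → sL=32/45, sR=32/29, mL=1184/1305, mR=-256/1305
obs B: pose=(-1,3,N) → sL=160/241, sR=160/137, mL=30240/33017, mR=-8320/33017
sensor matrix S = [[32/45, 32/29], [160/241, 160/137]]; det S = 843776/8617437
solve [mL_A; mL_B] = S·[w00; w01] and [mR_A; mR_B] = S·[w10; w11]:
  w00 = 1/2, w01 = 1/2, w10 = 1/2, w11 = -1/2

1/2 1/2 1/2 -1/2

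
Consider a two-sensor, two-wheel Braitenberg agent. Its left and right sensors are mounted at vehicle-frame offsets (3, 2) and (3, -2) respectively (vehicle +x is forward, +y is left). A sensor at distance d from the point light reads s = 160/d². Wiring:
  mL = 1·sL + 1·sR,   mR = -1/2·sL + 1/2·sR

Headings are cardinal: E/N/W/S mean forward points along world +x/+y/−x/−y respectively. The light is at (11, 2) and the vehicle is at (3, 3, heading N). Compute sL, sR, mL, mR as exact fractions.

40/29 40/13 1680/377 320/377

left sensor world pos  = (1, 6); dL² = 116
right sensor world pos = (5, 6); dR² = 52
sL = 160/116 = 40/29
sR = 160/52 = 40/13
mL = 1·sL + 1·sR = 1680/377
mR = -1/2·sL + 1/2·sR = 320/377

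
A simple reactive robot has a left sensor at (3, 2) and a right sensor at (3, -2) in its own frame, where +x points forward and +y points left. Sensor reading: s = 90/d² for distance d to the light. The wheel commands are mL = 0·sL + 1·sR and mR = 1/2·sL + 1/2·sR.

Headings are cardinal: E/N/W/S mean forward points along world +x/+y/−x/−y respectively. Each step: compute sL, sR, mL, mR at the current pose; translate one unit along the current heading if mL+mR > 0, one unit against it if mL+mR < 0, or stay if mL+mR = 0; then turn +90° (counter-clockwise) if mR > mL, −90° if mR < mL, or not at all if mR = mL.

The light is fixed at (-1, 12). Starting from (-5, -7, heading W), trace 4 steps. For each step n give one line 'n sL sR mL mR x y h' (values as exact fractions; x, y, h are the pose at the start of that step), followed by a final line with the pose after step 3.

0 9/49 45/169 45/169 1863/8281 -5 -7 W
1 18/61 18/53 18/53 1026/3233 -6 -7 N
2 9/26 45/202 45/202 747/2626 -6 -6 E
3 10/29 90/229 90/229 2450/6641 -5 -6 N
final -5 -5 E

n=0: pose=(-5,-7,W); sL=9/49, sR=45/169; mL=45/169, mR=1863/8281; mL+mR=4068/8281 → advance +1; mR−mL=-342/8281 → turn -1·90°
n=1: pose=(-6,-7,N); sL=18/61, sR=18/53; mL=18/53, mR=1026/3233; mL+mR=2124/3233 → advance +1; mR−mL=-72/3233 → turn -1·90°
n=2: pose=(-6,-6,E); sL=9/26, sR=45/202; mL=45/202, mR=747/2626; mL+mR=666/1313 → advance +1; mR−mL=81/1313 → turn +1·90°
n=3: pose=(-5,-6,N); sL=10/29, sR=90/229; mL=90/229, mR=2450/6641; mL+mR=5060/6641 → advance +1; mR−mL=-160/6641 → turn -1·90°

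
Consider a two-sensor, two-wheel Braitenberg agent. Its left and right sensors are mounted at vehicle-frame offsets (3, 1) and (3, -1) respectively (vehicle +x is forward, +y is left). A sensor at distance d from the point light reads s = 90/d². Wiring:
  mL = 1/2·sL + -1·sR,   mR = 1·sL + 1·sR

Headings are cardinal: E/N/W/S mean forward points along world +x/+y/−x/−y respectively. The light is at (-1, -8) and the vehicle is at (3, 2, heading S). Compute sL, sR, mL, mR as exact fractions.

45/37 45/29 -2025/2146 2970/1073

left sensor world pos  = (4, -1); dL² = 74
right sensor world pos = (2, -1); dR² = 58
sL = 90/74 = 45/37
sR = 90/58 = 45/29
mL = 1/2·sL + -1·sR = -2025/2146
mR = 1·sL + 1·sR = 2970/1073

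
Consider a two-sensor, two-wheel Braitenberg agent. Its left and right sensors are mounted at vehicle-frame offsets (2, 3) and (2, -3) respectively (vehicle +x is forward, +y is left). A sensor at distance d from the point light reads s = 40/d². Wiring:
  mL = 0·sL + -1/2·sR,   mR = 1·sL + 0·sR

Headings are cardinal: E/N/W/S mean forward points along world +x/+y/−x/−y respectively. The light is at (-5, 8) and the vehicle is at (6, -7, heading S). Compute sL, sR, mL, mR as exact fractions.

8/97 40/353 -20/353 8/97

left sensor world pos  = (9, -9); dL² = 485
right sensor world pos = (3, -9); dR² = 353
sL = 40/485 = 8/97
sR = 40/353 = 40/353
mL = 0·sL + -1/2·sR = -20/353
mR = 1·sL + 0·sR = 8/97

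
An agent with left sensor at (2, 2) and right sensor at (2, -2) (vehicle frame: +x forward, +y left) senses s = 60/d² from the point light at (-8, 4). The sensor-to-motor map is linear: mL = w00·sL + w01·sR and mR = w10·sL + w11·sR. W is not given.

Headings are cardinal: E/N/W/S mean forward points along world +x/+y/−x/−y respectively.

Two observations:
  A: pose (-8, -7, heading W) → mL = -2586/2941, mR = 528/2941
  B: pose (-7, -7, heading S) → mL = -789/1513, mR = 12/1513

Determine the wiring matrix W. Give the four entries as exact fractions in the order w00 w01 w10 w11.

obs A: pose=(-8,-7,W) → sL=60/173, sR=12/17, mL=-2586/2941, mR=528/2941
obs B: pose=(-7,-7,S) → sL=30/89, sR=6/17, mL=-789/1513, mR=12/1513
sensor matrix S = [[60/173, 12/17], [30/89, 6/17]]; det S = -30240/261749
solve [mL_A; mL_B] = S·[w00; w01] and [mR_A; mR_B] = S·[w10; w11]:
  w00 = -1/2, w01 = -1, w10 = -1/2, w11 = 1/2

-1/2 -1 -1/2 1/2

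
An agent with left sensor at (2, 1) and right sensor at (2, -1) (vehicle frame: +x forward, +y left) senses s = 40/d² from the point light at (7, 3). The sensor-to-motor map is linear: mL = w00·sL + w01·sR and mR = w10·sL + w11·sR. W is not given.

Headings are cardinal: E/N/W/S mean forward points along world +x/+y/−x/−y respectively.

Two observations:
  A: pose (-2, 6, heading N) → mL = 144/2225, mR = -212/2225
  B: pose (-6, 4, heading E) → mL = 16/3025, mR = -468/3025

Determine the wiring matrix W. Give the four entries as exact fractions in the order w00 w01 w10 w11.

obs A: pose=(-2,6,N) → sL=8/25, sR=40/89, mL=144/2225, mR=-212/2225
obs B: pose=(-6,4,E) → sL=8/25, sR=40/121, mL=16/3025, mR=-468/3025
sensor matrix S = [[8/25, 40/89], [8/25, 40/121]]; det S = -2048/53845
solve [mL_A; mL_B] = S·[w00; w01] and [mR_A; mR_B] = S·[w10; w11]:
  w00 = -1/2, w01 = 1/2, w10 = -1, w11 = 1/2

-1/2 1/2 -1 1/2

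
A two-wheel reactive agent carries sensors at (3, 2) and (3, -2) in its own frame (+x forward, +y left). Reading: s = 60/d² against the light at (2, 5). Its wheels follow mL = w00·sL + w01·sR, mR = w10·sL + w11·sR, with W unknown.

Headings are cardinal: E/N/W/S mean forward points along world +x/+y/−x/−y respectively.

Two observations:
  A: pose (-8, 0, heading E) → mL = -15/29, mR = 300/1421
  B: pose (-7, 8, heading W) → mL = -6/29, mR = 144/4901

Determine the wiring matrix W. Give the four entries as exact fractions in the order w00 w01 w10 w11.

obs A: pose=(-8,0,E) → sL=30/29, sR=30/49, mL=-15/29, mR=300/1421
obs B: pose=(-7,8,W) → sL=12/29, sR=60/169, mL=-6/29, mR=144/4901
sensor matrix S = [[30/29, 30/49], [12/29, 60/169]]; det S = 27360/240149
solve [mL_A; mL_B] = S·[w00; w01] and [mR_A; mR_B] = S·[w10; w11]:
  w00 = -1/2, w01 = 0, w10 = 1/2, w11 = -1/2

-1/2 0 1/2 -1/2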